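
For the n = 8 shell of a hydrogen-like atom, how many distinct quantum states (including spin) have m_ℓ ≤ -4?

For n = 8, ℓ ranges over 0 … 7.
The (ℓ, m_ℓ) pairs meeting m_ℓ ≤ -4 give: ℓ=4 → 1; ℓ=5 → 2; ℓ=6 → 3; ℓ=7 → 4.
Orbitals: 1 + 2 + 3 + 4 = 10. Each orbital carries two spin states, so 10 × 2 = 20 states.

20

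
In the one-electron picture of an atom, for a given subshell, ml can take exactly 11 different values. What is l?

l = 5 (h)

ml ranges over 2l+1 integers, so 2l+1 = 11 ⇒ l = 5.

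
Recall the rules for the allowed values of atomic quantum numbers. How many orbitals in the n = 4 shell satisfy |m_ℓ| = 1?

6

Go through ℓ = 0, …, 3 (the values permitted for n = 4).
Per ℓ-value: ℓ=1 → 2; ℓ=2 → 2; ℓ=3 → 2.
Total orbitals: 2 + 2 + 2 = 6.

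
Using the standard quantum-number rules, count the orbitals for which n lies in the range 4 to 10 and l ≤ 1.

For each n in the range, tally the orbitals obeying l ≤ 1:
n=4 → 4; n=5 → 4; n=6 → 4; n=7 → 4; n=8 → 4; n=9 → 4; n=10 → 4.
Total orbitals: 4 + 4 + 4 + 4 + 4 + 4 + 4 = 28.

28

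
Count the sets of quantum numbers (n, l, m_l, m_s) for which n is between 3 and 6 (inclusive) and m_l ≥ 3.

20

Per-shell orbital counts meeting the constraint:
n=4 → 1; n=5 → 3; n=6 → 6.
Orbitals: 1 + 3 + 6 = 10. Including both spin states (m_s = ±1/2) gives 2 × 10 = 20 states.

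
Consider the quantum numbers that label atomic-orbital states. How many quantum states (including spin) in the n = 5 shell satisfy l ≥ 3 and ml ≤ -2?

With n = 5 the allowed l are 0, 1, …, 4.
Contributions: l=3 → 2; l=4 → 3.
Orbitals: 2 + 3 = 5. Each orbital carries two spin states, so 5 × 2 = 10 states.

10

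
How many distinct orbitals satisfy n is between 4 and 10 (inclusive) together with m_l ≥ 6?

Go shell by shell, enumerating (l, m_l) with m_l ≥ 6:
n=7 → 1; n=8 → 3; n=9 → 6; n=10 → 10.
Total orbitals: 1 + 3 + 6 + 10 = 20.

20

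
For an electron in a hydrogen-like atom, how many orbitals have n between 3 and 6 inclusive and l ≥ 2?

Work shell by shell — for each n, count the (l, m_l) pairs that satisfy l ≥ 2:
n=3 → 5; n=4 → 12; n=5 → 21; n=6 → 32.
Total orbitals: 5 + 12 + 21 + 32 = 70.

70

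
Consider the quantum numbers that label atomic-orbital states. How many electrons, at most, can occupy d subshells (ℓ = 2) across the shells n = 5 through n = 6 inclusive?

A d subshell (ℓ = 2) exists for every n ≥ 3, so shells n = 5, 6 each contribute one — 2 subshells.
Since each d subshell holds 2(2·2+1) = 10 electrons, the total is 2 × 10 = 20.

20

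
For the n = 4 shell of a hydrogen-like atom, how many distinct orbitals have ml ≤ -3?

Go through l = 0, …, 3 (the values permitted for n = 4).
Contributions: l=3 → 1.
Total orbitals: 1.

1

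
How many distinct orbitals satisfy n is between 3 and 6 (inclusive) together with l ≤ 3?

For each n in the range, tally the orbitals obeying l ≤ 3:
n=3 → 9; n=4 → 16; n=5 → 16; n=6 → 16.
Total orbitals: 9 + 16 + 16 + 16 = 57.

57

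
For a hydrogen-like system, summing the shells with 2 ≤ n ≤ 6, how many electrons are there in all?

180

Shell n has n² orbitals: 2²=4 + 3²=9 + 4²=16 + 5²=25 + 6²=36 = 90 orbitals.
Two spin states per orbital: 2 × 90 = 180 electrons.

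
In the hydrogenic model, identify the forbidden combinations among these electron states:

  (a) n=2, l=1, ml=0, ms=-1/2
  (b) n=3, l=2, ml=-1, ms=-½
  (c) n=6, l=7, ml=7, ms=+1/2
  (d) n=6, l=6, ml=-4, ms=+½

(c) has l = 7 ≥ n = 6, violating 0 ≤ l ≤ n−1.
(d) has l = 6 ≥ n = 6, violating 0 ≤ l ≤ n−1.
The remaining sets (a), (b) satisfy all four rules.

(c) and (d)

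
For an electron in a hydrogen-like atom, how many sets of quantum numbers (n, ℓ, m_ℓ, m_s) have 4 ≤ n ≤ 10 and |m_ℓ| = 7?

24

Go shell by shell, enumerating (ℓ, m_ℓ) with |m_ℓ| = 7:
n=8 → 2; n=9 → 4; n=10 → 6.
Orbitals: 2 + 4 + 6 = 12. Including both spin states (m_s = ±1/2) gives 2 × 12 = 24 states.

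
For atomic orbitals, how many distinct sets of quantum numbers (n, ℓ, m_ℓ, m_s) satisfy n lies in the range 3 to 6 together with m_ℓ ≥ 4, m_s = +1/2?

Go shell by shell, enumerating (ℓ, m_ℓ) with m_ℓ ≥ 4:
n=5 → 1; n=6 → 3.
Orbitals: 1 + 3 = 4. With m_s fixed to +1/2 there is one state per orbital, so 4 states.

4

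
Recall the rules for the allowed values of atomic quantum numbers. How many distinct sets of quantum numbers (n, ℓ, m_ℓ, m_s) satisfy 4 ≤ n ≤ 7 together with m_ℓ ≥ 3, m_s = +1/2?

For each n in the range, tally the orbitals obeying m_ℓ ≥ 3:
n=4 → 1; n=5 → 3; n=6 → 6; n=7 → 10.
Orbitals: 1 + 3 + 6 + 10 = 20. With m_s fixed to +1/2 there is one state per orbital, so 20 states.

20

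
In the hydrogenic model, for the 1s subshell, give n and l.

n = 1, l = 0

The leading integer gives n = 1; the letter 's' means l = 0.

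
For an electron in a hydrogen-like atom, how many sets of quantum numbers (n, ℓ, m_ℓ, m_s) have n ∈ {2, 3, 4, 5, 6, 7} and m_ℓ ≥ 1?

112

Work shell by shell — for each n, count the (ℓ, m_ℓ) pairs that satisfy m_ℓ ≥ 1:
n=2 → 1; n=3 → 3; n=4 → 6; n=5 → 10; n=6 → 15; n=7 → 21.
Orbitals: 1 + 3 + 6 + 10 + 15 + 21 = 56. Including both spin states (m_s = ±1/2) gives 2 × 56 = 112 states.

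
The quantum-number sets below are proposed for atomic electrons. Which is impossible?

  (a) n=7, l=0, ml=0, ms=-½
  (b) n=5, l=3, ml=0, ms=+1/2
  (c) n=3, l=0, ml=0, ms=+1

(c)

(c) has ms = +1, but an electron's spin must be ±1/2.
The remaining sets (a), (b) satisfy all four rules.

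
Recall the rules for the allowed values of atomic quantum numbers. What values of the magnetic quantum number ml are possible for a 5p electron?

The 5p subshell has l = 1, and ml takes every integer from −l to +l. With l = 1 that gives the 3 values -1, 0, 1.

-1, 0, 1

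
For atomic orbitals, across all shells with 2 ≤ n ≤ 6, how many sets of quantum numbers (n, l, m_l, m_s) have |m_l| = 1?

Treat each shell separately and count matching orbitals:
n=2 → 2; n=3 → 4; n=4 → 6; n=5 → 8; n=6 → 10.
Orbitals: 2 + 4 + 6 + 8 + 10 = 30. Including both spin states (m_s = ±1/2) gives 2 × 30 = 60 states.

60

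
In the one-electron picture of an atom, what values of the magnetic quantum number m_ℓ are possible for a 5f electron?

-3, -2, -1, 0, 1, 2, 3

The 5f subshell has ℓ = 3, and m_ℓ takes every integer from −ℓ to +ℓ. With ℓ = 3 that gives the 7 values -3, -2, -1, 0, 1, 2, 3.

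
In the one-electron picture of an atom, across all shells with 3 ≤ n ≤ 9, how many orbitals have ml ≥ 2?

For each n in the range, tally the orbitals obeying ml ≥ 2:
n=3 → 1; n=4 → 3; n=5 → 6; n=6 → 10; n=7 → 15; n=8 → 21; n=9 → 28.
Total orbitals: 1 + 3 + 6 + 10 + 15 + 21 + 28 = 84.

84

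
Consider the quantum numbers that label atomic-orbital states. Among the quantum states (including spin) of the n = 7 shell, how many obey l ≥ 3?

The n = 7 shell has l = 0 through 6; check each.
Orbitals with l ≥ 3, by l: l=3 → 7; l=4 → 9; l=5 → 11; l=6 → 13.
Orbitals: 7 + 9 + 11 + 13 = 40. Each orbital carries two spin states, so 40 × 2 = 80 states.

80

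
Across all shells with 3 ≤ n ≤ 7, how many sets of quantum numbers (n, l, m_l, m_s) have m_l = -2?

30

Go shell by shell, enumerating (l, m_l) with m_l = -2:
n=3 → 1; n=4 → 2; n=5 → 3; n=6 → 4; n=7 → 5.
Orbitals: 1 + 2 + 3 + 4 + 5 = 15. Including both spin states (m_s = ±1/2) gives 2 × 15 = 30 states.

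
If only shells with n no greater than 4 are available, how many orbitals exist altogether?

Total orbitals = 1² + 2² + 3² + 4² = 30.

30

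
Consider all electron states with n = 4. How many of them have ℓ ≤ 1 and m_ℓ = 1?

2

The n = 4 shell has ℓ = 0 through 3; check each.
The (ℓ, m_ℓ) pairs meeting ℓ ≤ 1 and m_ℓ = 1 give: ℓ=1 → 1.
Orbitals: 1. Each orbital carries two spin states, so 1 × 2 = 2 states.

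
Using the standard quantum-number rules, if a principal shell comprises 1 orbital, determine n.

n = 1

n² = 1 ⇒ n = 1.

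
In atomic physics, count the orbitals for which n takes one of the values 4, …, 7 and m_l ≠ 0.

Per-shell orbital counts meeting the constraint:
n=4 → 12; n=5 → 20; n=6 → 30; n=7 → 42.
Total orbitals: 12 + 20 + 30 + 42 = 104.

104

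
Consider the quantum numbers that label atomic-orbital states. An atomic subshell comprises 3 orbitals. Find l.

2l+1 = 3 gives l = 1.

l = 1 (p)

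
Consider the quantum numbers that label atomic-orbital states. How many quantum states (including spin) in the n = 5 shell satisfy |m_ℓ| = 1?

16

For n = 5, ℓ ranges over 0 … 4.
Orbitals with |m_ℓ| = 1, by ℓ: ℓ=1 → 2; ℓ=2 → 2; ℓ=3 → 2; ℓ=4 → 2.
Orbitals: 2 + 2 + 2 + 2 = 8. Each orbital carries two spin states, so 8 × 2 = 16 states.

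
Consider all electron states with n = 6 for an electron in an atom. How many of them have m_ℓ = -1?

Orbitals with m_ℓ = -1, by ℓ: ℓ=1 → 1; ℓ=2 → 1; ℓ=3 → 1; ℓ=4 → 1; ℓ=5 → 1.
Orbitals: 1 + 1 + 1 + 1 + 1 = 5. Each orbital carries two spin states, so 5 × 2 = 10 states.

10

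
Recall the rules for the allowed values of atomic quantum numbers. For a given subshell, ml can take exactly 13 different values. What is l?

ml ranges over 2l+1 integers, so 2l+1 = 13 ⇒ l = 6.

l = 6 (i)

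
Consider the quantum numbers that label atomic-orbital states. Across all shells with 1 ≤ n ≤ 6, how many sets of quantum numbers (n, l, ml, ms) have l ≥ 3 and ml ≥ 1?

44

Per-shell orbital counts meeting the constraint:
n=4 → 3; n=5 → 7; n=6 → 12.
Orbitals: 3 + 7 + 12 = 22. Including both spin states (ms = ±1/2) gives 2 × 22 = 44 states.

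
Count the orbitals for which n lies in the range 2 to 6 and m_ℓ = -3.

Per-shell orbital counts meeting the constraint:
n=4 → 1; n=5 → 2; n=6 → 3.
Total orbitals: 1 + 2 + 3 = 6.

6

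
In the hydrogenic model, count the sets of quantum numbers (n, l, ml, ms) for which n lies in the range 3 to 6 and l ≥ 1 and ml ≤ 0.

Work shell by shell — for each n, count the (l, ml) pairs that satisfy l ≥ 1 and ml ≤ 0:
n=3 → 5; n=4 → 9; n=5 → 14; n=6 → 20.
Orbitals: 5 + 9 + 14 + 20 = 48. Including both spin states (ms = ±1/2) gives 2 × 48 = 96 states.

96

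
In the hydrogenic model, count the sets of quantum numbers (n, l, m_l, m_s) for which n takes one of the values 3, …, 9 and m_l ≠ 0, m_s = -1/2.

Work shell by shell — for each n, count the (l, m_l) pairs that satisfy m_l ≠ 0:
n=3 → 6; n=4 → 12; n=5 → 20; n=6 → 30; n=7 → 42; n=8 → 56; n=9 → 72.
Orbitals: 6 + 12 + 20 + 30 + 42 + 56 + 72 = 238. With m_s fixed to -1/2 there is one state per orbital, so 238 states.

238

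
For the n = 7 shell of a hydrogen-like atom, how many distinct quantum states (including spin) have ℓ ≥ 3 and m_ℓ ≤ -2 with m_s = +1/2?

Go through ℓ = 0, …, 6 (the values permitted for n = 7).
Contributions: ℓ=3 → 2; ℓ=4 → 3; ℓ=5 → 4; ℓ=6 → 5.
Orbitals: 2 + 3 + 4 + 5 = 14. With m_s fixed to a single value there is one state per orbital, giving 14 states.

14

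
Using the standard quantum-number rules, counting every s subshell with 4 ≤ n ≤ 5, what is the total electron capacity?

An s subshell (ℓ = 0) exists for every n ≥ 1, so shells n = 4, 5 each contribute one — 2 subshells.
Since each s subshell holds 2(2·0+1) = 2 electrons, the total is 2 × 2 = 4.

4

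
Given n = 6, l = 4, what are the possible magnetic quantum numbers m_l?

-4, -3, -2, -1, 0, 1, 2, 3, 4

m_l takes every integer from −l to +l. With l = 4 that gives the 9 values -4, -3, -2, -1, 0, 1, 2, 3, 4.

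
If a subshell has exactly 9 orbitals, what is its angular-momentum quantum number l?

l = 4 (g)

2l+1 = 9 gives l = 4.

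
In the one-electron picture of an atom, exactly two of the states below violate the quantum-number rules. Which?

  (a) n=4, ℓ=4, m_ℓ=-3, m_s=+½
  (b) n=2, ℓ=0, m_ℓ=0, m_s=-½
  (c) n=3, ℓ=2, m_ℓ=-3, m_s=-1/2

(a) and (c)

(a) has ℓ = 4 ≥ n = 4, violating 0 ≤ ℓ ≤ n−1.
(c) has |m_ℓ| = 3 > ℓ = 2, violating −ℓ ≤ m_ℓ ≤ ℓ.
The remaining set (b) satisfies all four rules.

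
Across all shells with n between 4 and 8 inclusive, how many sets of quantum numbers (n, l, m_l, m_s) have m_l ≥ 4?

Work shell by shell — for each n, count the (l, m_l) pairs that satisfy m_l ≥ 4:
n=5 → 1; n=6 → 3; n=7 → 6; n=8 → 10.
Orbitals: 1 + 3 + 6 + 10 = 20. Including both spin states (m_s = ±1/2) gives 2 × 20 = 40 states.

40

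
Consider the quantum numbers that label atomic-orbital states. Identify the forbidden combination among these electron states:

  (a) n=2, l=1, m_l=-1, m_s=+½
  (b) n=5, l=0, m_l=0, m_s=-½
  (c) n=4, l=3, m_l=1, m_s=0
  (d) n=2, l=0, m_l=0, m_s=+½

(c) has m_s = 0, but an electron's spin must be ±1/2.
The remaining sets (a), (b), (d) satisfy all four rules.

(c)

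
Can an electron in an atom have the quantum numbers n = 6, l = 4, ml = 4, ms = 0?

The spin quantum number for an electron can only be ms = +1/2 or −1/2; ms = 0 is not one of those.

Invalid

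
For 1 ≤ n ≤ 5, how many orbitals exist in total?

Total orbitals = 1² + 2² + 3² + 4² + 5² = 55.

55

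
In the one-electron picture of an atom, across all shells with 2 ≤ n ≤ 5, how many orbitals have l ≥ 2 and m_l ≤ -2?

For each n in the range, tally the orbitals obeying l ≥ 2 and m_l ≤ -2:
n=3 → 1; n=4 → 3; n=5 → 6.
Total orbitals: 1 + 3 + 6 = 10.

10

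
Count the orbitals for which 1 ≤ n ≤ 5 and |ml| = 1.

20

Per-shell orbital counts meeting the constraint:
n=2 → 2; n=3 → 4; n=4 → 6; n=5 → 8.
Total orbitals: 2 + 4 + 6 + 8 = 20.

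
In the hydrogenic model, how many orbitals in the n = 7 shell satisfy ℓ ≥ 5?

24

Per ℓ-value: ℓ=5 → 11; ℓ=6 → 13.
Total orbitals: 11 + 13 = 24.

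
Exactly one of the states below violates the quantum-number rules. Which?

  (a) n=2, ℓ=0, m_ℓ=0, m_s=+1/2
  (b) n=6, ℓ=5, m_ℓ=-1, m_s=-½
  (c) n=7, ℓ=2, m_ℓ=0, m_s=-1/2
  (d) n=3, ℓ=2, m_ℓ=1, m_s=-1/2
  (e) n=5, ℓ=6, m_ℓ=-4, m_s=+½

(e) has ℓ = 6 ≥ n = 5, violating 0 ≤ ℓ ≤ n−1.
The remaining sets (a), (b), (c), (d) satisfy all four rules.

(e)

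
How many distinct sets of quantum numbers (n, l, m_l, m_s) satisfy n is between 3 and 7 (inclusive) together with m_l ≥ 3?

40

Per-shell orbital counts meeting the constraint:
n=4 → 1; n=5 → 3; n=6 → 6; n=7 → 10.
Orbitals: 1 + 3 + 6 + 10 = 20. Including both spin states (m_s = ±1/2) gives 2 × 20 = 40 states.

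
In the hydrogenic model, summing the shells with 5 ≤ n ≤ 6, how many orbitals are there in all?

61

Shell n has n² orbitals: 5²=25 + 6²=36 = 61 orbitals.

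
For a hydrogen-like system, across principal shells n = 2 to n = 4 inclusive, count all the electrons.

Shell n has n² orbitals: 2²=4 + 3²=9 + 4²=16 = 29 orbitals.
Two spin states per orbital: 2 × 29 = 58 electrons.

58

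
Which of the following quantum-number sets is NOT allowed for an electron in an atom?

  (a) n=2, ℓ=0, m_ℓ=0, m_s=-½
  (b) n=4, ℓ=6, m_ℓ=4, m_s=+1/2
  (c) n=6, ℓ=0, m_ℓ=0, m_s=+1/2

(b) has ℓ = 6 ≥ n = 4, violating 0 ≤ ℓ ≤ n−1.
The remaining sets (a), (c) satisfy all four rules.

(b)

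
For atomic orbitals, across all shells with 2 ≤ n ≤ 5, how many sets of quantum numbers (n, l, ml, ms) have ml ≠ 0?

Go shell by shell, enumerating (l, ml) with ml ≠ 0:
n=2 → 2; n=3 → 6; n=4 → 12; n=5 → 20.
Orbitals: 2 + 6 + 12 + 20 = 40. Including both spin states (ms = ±1/2) gives 2 × 40 = 80 states.

80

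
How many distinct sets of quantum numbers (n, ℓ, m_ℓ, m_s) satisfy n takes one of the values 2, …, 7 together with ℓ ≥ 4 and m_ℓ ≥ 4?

20

For each n in the range, tally the orbitals obeying ℓ ≥ 4 and m_ℓ ≥ 4:
n=5 → 1; n=6 → 3; n=7 → 6.
Orbitals: 1 + 3 + 6 = 10. Including both spin states (m_s = ±1/2) gives 2 × 10 = 20 states.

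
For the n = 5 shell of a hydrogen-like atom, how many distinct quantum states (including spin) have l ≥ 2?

The (l, ml) pairs meeting l ≥ 2 give: l=2 → 5; l=3 → 7; l=4 → 9.
Orbitals: 5 + 7 + 9 = 21. Each orbital carries two spin states, so 21 × 2 = 42 states.

42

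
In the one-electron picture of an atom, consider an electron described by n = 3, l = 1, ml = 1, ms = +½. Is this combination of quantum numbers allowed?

Yes

n = 3 is a positive integer. l = 1 satisfies 0 ≤ l ≤ n−1 = 2. ml = 1 lies in the range −l … +l (here −1 … 1). ms = +1/2 is one of ±1/2.
All four constraints are satisfied.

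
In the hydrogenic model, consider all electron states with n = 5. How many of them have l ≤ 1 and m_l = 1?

With n = 5 the allowed l are 0, 1, …, 4.
Orbitals with l ≤ 1 and m_l = 1, by l: l=1 → 1.
Orbitals: 1. Each orbital carries two spin states, so 1 × 2 = 2 states.

2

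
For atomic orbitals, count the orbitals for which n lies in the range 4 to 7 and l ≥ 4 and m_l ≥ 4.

Per-shell orbital counts meeting the constraint:
n=5 → 1; n=6 → 3; n=7 → 6.
Total orbitals: 1 + 3 + 6 = 10.

10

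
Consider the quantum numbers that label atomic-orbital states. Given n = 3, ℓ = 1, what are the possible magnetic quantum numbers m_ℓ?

m_ℓ takes every integer from −ℓ to +ℓ. With ℓ = 1 that gives the 3 values -1, 0, 1.

-1, 0, 1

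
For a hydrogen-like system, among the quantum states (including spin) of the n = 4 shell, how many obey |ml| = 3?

Go through l = 0, …, 3 (the values permitted for n = 4).
Contributions: l=3 → 2.
Orbitals: 2. Each orbital carries two spin states, so 2 × 2 = 4 states.

4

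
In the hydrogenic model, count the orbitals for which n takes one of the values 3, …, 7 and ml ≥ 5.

Go shell by shell, enumerating (l, ml) with ml ≥ 5:
n=6 → 1; n=7 → 3.
Total orbitals: 1 + 3 = 4.

4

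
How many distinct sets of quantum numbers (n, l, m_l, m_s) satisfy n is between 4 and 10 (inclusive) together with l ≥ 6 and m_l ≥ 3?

Work shell by shell — for each n, count the (l, m_l) pairs that satisfy l ≥ 6 and m_l ≥ 3:
n=7 → 4; n=8 → 9; n=9 → 15; n=10 → 22.
Orbitals: 4 + 9 + 15 + 22 = 50. Including both spin states (m_s = ±1/2) gives 2 × 50 = 100 states.

100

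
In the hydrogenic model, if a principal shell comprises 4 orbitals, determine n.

n = 2

n² = 4 ⇒ n = 2.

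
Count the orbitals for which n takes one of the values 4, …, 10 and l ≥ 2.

Treat each shell separately and count matching orbitals:
n=4 → 12; n=5 → 21; n=6 → 32; n=7 → 45; n=8 → 60; n=9 → 77; n=10 → 96.
Total orbitals: 12 + 21 + 32 + 45 + 60 + 77 + 96 = 343.

343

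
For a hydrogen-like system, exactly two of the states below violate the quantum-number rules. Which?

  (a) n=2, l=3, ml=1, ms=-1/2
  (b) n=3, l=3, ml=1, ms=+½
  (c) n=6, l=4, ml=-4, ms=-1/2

(a) and (b)

(a) has l = 3 ≥ n = 2, violating 0 ≤ l ≤ n−1.
(b) has l = 3 ≥ n = 3, violating 0 ≤ l ≤ n−1.
The remaining set (c) satisfies all four rules.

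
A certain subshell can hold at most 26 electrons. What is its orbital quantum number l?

2(2l+1) = 26 ⇒ 2l+1 = 13 ⇒ l = 6.

l = 6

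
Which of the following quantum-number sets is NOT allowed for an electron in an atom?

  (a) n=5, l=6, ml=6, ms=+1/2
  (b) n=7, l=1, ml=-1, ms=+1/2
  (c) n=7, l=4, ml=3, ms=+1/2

(a)

(a) has l = 6 ≥ n = 5, violating 0 ≤ l ≤ n−1.
The remaining sets (b), (c) satisfy all four rules.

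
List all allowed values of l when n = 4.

l is an integer with 0 ≤ l ≤ n−1, so for n = 4: l = 0, 1, 2, 3.

0, 1, 2, 3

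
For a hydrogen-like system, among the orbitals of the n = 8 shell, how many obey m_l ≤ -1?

28

With n = 8 the allowed l are 0, 1, …, 7.
Contributions: l=1 → 1; l=2 → 2; l=3 → 3; l=4 → 4; l=5 → 5; l=6 → 6; l=7 → 7.
Total orbitals: 1 + 2 + 3 + 4 + 5 + 6 + 7 = 28.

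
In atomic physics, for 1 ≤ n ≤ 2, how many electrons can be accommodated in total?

Total orbitals = 1² + 2² = 5. Doubling for spin gives 10 electrons.

10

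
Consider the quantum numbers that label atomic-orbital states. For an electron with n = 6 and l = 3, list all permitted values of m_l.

m_l takes every integer from −l to +l. With l = 3 that gives the 7 values -3, -2, -1, 0, 1, 2, 3.

-3, -2, -1, 0, 1, 2, 3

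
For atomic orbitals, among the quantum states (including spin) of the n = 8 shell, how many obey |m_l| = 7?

Go through l = 0, …, 7 (the values permitted for n = 8).
Contributions: l=7 → 2.
Orbitals: 2. Each orbital carries two spin states, so 2 × 2 = 4 states.

4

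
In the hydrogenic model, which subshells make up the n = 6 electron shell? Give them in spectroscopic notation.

For n = 6, ℓ runs from 0 to 5. In spectroscopic notation ℓ = 0,1,2,… ↔ s,p,d,f,g,h,i, so the subshells are 6s, 6p, 6d, 6f, 6g, 6h.

6s, 6p, 6d, 6f, 6g, 6h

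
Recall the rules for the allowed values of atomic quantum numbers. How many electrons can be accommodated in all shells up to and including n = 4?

60

Total orbitals = 1² + 2² + 3² + 4² = 30. Doubling for spin gives 60 electrons.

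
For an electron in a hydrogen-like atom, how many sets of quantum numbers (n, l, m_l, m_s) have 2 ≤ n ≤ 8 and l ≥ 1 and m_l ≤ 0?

224

Treat each shell separately and count matching orbitals:
n=2 → 2; n=3 → 5; n=4 → 9; n=5 → 14; n=6 → 20; n=7 → 27; n=8 → 35.
Orbitals: 2 + 5 + 9 + 14 + 20 + 27 + 35 = 112. Including both spin states (m_s = ±1/2) gives 2 × 112 = 224 states.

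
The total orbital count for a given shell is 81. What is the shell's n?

n² = 81 ⇒ n = 9.

n = 9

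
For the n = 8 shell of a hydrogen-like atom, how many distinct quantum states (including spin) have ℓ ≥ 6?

For n = 8, ℓ ranges over 0 … 7.
The (ℓ, m_ℓ) pairs meeting ℓ ≥ 6 give: ℓ=6 → 13; ℓ=7 → 15.
Orbitals: 13 + 15 = 28. Each orbital carries two spin states, so 28 × 2 = 56 states.

56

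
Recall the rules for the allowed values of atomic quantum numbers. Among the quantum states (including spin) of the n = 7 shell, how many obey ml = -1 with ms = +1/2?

Go through l = 0, …, 6 (the values permitted for n = 7).
Contributions: l=1 → 1; l=2 → 1; l=3 → 1; l=4 → 1; l=5 → 1; l=6 → 1.
Orbitals: 1 + 1 + 1 + 1 + 1 + 1 = 6. With ms fixed to a single value there is one state per orbital, giving 6 states.

6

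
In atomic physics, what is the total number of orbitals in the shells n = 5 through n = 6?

Shell n has n² orbitals: 5²=25 + 6²=36 = 61 orbitals.

61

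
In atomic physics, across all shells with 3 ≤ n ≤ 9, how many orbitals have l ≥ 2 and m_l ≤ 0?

140

Go shell by shell, enumerating (l, m_l) with l ≥ 2 and m_l ≤ 0:
n=3 → 3; n=4 → 7; n=5 → 12; n=6 → 18; n=7 → 25; n=8 → 33; n=9 → 42.
Total orbitals: 3 + 7 + 12 + 18 + 25 + 33 + 42 = 140.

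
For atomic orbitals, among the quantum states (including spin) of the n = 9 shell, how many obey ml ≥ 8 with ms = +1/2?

1

Per l-value: l=8 → 1.
Orbitals: 1. With ms fixed to a single value there is one state per orbital, giving 1 state.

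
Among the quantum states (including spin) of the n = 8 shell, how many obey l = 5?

With n = 8 the allowed l are 0, 1, …, 7.
Contributions: l=5 → 11.
Orbitals: 11. Each orbital carries two spin states, so 11 × 2 = 22 states.

22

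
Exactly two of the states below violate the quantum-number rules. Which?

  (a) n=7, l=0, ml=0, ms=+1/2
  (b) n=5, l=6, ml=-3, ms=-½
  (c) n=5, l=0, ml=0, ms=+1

(b) and (c)

(b) has l = 6 ≥ n = 5, violating 0 ≤ l ≤ n−1.
(c) has ms = +1, but an electron's spin must be ±1/2.
The remaining set (a) satisfies all four rules.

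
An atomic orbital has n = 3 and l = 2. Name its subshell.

3d

l = 2 corresponds to the letter 'd', so the subshell is 3d.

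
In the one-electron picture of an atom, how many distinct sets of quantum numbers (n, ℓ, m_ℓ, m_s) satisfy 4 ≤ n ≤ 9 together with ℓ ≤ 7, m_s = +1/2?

Treat each shell separately and count matching orbitals:
n=4 → 16; n=5 → 25; n=6 → 36; n=7 → 49; n=8 → 64; n=9 → 64.
Orbitals: 16 + 25 + 36 + 49 + 64 + 64 = 254. With m_s fixed to +1/2 there is one state per orbital, so 254 states.

254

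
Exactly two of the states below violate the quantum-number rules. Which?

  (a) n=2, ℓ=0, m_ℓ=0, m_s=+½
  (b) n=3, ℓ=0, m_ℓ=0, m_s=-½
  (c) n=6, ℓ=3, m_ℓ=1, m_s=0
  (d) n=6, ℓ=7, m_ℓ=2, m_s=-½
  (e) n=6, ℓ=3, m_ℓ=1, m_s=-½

(c) has m_s = 0, but an electron's spin must be ±1/2.
(d) has ℓ = 7 ≥ n = 6, violating 0 ≤ ℓ ≤ n−1.
The remaining sets (a), (b), (e) satisfy all four rules.

(c) and (d)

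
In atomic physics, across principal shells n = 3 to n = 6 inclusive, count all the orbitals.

Shell n has n² orbitals: 3²=9 + 4²=16 + 5²=25 + 6²=36 = 86 orbitals.

86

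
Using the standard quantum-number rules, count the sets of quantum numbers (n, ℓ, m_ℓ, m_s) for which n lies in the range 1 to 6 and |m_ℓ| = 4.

12

Per-shell orbital counts meeting the constraint:
n=5 → 2; n=6 → 4.
Orbitals: 2 + 4 = 6. Including both spin states (m_s = ±1/2) gives 2 × 6 = 12 states.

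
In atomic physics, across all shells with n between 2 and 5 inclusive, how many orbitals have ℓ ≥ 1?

Go shell by shell, enumerating (ℓ, m_ℓ) with ℓ ≥ 1:
n=2 → 3; n=3 → 8; n=4 → 15; n=5 → 24.
Total orbitals: 3 + 8 + 15 + 24 = 50.

50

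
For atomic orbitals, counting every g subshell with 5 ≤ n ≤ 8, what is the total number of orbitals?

36

A g subshell (l = 4) exists for every n ≥ 5, so shells n = 5, 6, 7, 8 each contribute one — 4 subshells.
Since each g subshell has 2·4+1 = 9 orbitals, the total is 4 × 9 = 36.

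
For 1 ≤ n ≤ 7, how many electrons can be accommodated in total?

Total orbitals = 1² + 2² + 3² + 4² + 5² + 6² + 7² = 140. Doubling for spin gives 280 electrons.

280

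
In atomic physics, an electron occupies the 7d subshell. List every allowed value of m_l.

The 7d subshell has l = 2, and m_l takes every integer from −l to +l. With l = 2 that gives the 5 values -2, -1, 0, 1, 2.

-2, -1, 0, 1, 2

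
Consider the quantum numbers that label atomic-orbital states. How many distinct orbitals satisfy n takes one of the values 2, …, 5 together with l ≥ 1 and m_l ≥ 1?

20

Go shell by shell, enumerating (l, m_l) with l ≥ 1 and m_l ≥ 1:
n=2 → 1; n=3 → 3; n=4 → 6; n=5 → 10.
Total orbitals: 1 + 3 + 6 + 10 = 20.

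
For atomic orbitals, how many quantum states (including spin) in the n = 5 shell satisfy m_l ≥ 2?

12

Go through l = 0, …, 4 (the values permitted for n = 5).
Contributions: l=2 → 1; l=3 → 2; l=4 → 3.
Orbitals: 1 + 2 + 3 = 6. Each orbital carries two spin states, so 6 × 2 = 12 states.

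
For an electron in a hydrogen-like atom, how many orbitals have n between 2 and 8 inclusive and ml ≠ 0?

Go shell by shell, enumerating (l, ml) with ml ≠ 0:
n=2 → 2; n=3 → 6; n=4 → 12; n=5 → 20; n=6 → 30; n=7 → 42; n=8 → 56.
Total orbitals: 2 + 6 + 12 + 20 + 30 + 42 + 56 = 168.

168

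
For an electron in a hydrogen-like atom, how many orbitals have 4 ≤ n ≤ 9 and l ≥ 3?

Go shell by shell, enumerating (l, m_l) with l ≥ 3:
n=4 → 7; n=5 → 16; n=6 → 27; n=7 → 40; n=8 → 55; n=9 → 72.
Total orbitals: 7 + 16 + 27 + 40 + 55 + 72 = 217.

217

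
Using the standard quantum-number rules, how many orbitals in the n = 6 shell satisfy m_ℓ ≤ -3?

The n = 6 shell has ℓ = 0 through 5; check each.
Contributions: ℓ=3 → 1; ℓ=4 → 2; ℓ=5 → 3.
Total orbitals: 1 + 2 + 3 = 6.

6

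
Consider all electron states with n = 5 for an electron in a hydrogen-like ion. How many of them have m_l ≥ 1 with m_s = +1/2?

10

Go through l = 0, …, 4 (the values permitted for n = 5).
Per l-value: l=1 → 1; l=2 → 2; l=3 → 3; l=4 → 4.
Orbitals: 1 + 2 + 3 + 4 = 10. With m_s fixed to a single value there is one state per orbital, giving 10 states.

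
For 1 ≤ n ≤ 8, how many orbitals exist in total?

204

Total orbitals = 1² + 2² + 3² + 4² + 5² + 6² + 7² + 8² = 204.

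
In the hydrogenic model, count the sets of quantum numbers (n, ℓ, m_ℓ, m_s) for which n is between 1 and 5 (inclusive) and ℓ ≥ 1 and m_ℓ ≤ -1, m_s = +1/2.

20

Treat each shell separately and count matching orbitals:
n=2 → 1; n=3 → 3; n=4 → 6; n=5 → 10.
Orbitals: 1 + 3 + 6 + 10 = 20. With m_s fixed to +1/2 there is one state per orbital, so 20 states.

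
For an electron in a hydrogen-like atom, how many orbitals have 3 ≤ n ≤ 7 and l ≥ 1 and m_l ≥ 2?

35

Per-shell orbital counts meeting the constraint:
n=3 → 1; n=4 → 3; n=5 → 6; n=6 → 10; n=7 → 15.
Total orbitals: 1 + 3 + 6 + 10 + 15 = 35.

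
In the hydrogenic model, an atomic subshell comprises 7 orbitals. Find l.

l = 3

2l+1 = 7 gives l = 3.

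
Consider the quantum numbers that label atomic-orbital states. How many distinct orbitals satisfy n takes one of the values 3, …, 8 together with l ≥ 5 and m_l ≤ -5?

10

Go shell by shell, enumerating (l, m_l) with l ≥ 5 and m_l ≤ -5:
n=6 → 1; n=7 → 3; n=8 → 6.
Total orbitals: 1 + 3 + 6 = 10.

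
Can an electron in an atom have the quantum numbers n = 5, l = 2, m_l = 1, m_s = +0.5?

n = 5 is a positive integer. l = 2 satisfies 0 ≤ l ≤ n−1 = 4. m_l = 1 lies in the range −l … +l (here −2 … 2). m_s = +1/2 is one of ±1/2.
All four constraints are satisfied.

Valid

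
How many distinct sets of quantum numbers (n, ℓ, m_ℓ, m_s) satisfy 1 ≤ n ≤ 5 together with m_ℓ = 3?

6

Work shell by shell — for each n, count the (ℓ, m_ℓ) pairs that satisfy m_ℓ = 3:
n=4 → 1; n=5 → 2.
Orbitals: 1 + 2 = 3. Including both spin states (m_s = ±1/2) gives 2 × 3 = 6 states.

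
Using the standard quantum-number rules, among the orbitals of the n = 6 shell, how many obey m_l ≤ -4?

3

The n = 6 shell has l = 0 through 5; check each.
The (l, m_l) pairs meeting m_l ≤ -4 give: l=4 → 1; l=5 → 2.
Total orbitals: 1 + 2 = 3.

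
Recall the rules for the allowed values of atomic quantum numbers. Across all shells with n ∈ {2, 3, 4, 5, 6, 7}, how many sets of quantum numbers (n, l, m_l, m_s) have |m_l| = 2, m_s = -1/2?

Go shell by shell, enumerating (l, m_l) with |m_l| = 2:
n=3 → 2; n=4 → 4; n=5 → 6; n=6 → 8; n=7 → 10.
Orbitals: 2 + 4 + 6 + 8 + 10 = 30. With m_s fixed to -1/2 there is one state per orbital, so 30 states.

30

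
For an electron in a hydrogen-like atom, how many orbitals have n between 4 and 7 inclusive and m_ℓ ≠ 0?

Per-shell orbital counts meeting the constraint:
n=4 → 12; n=5 → 20; n=6 → 30; n=7 → 42.
Total orbitals: 12 + 20 + 30 + 42 = 104.

104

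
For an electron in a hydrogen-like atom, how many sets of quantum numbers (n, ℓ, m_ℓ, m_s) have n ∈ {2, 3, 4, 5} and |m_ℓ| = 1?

Count contributing orbitals for each principal shell:
n=2 → 2; n=3 → 4; n=4 → 6; n=5 → 8.
Orbitals: 2 + 4 + 6 + 8 = 20. Including both spin states (m_s = ±1/2) gives 2 × 20 = 40 states.

40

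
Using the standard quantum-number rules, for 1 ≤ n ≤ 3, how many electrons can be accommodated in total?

28

Total orbitals = 1² + 2² + 3² = 14. Doubling for spin gives 28 electrons.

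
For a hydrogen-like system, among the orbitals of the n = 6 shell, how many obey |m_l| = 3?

For n = 6, l ranges over 0 … 5.
Contributions: l=3 → 2; l=4 → 2; l=5 → 2.
Total orbitals: 2 + 2 + 2 = 6.

6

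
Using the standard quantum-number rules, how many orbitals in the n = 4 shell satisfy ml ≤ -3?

For n = 4, l ranges over 0 … 3.
The (l, ml) pairs meeting ml ≤ -3 give: l=3 → 1.
Total orbitals: 1.

1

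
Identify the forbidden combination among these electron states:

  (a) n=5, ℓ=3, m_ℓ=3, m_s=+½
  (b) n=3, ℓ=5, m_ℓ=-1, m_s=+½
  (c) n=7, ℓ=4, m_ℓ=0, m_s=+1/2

(b)

(b) has ℓ = 5 ≥ n = 3, violating 0 ≤ ℓ ≤ n−1.
The remaining sets (a), (c) satisfy all four rules.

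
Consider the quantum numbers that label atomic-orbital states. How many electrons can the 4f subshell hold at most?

A subshell with l = 3 has 2l+1 = 7 orbitals, each holding 2 electrons (spin ±1/2), so 7 × 2 = 14.

14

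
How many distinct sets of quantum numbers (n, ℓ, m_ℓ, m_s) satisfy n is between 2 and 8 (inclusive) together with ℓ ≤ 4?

258

Work shell by shell — for each n, count the (ℓ, m_ℓ) pairs that satisfy ℓ ≤ 4:
n=2 → 4; n=3 → 9; n=4 → 16; n=5 → 25; n=6 → 25; n=7 → 25; n=8 → 25.
Orbitals: 4 + 9 + 16 + 25 + 25 + 25 + 25 = 129. Including both spin states (m_s = ±1/2) gives 2 × 129 = 258 states.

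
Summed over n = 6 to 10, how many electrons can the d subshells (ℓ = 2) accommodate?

50

A d subshell (ℓ = 2) exists for every n ≥ 3, so shells n = 6, 7, 8, 9, 10 each contribute one — 5 subshells.
Since each d subshell holds 2(2·2+1) = 10 electrons, the total is 5 × 10 = 50.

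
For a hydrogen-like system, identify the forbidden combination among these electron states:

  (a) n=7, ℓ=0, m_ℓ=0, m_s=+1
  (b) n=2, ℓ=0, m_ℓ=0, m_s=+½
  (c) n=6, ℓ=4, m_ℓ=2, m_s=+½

(a)

(a) has m_s = +1, but an electron's spin must be ±1/2.
The remaining sets (b), (c) satisfy all four rules.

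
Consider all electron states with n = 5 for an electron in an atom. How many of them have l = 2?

For n = 5, l ranges over 0 … 4.
Contributions: l=2 → 5.
Orbitals: 5. Each orbital carries two spin states, so 5 × 2 = 10 states.

10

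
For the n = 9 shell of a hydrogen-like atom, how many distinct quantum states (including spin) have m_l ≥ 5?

For n = 9, l ranges over 0 … 8.
The (l, m_l) pairs meeting m_l ≥ 5 give: l=5 → 1; l=6 → 2; l=7 → 3; l=8 → 4.
Orbitals: 1 + 2 + 3 + 4 = 10. Each orbital carries two spin states, so 10 × 2 = 20 states.

20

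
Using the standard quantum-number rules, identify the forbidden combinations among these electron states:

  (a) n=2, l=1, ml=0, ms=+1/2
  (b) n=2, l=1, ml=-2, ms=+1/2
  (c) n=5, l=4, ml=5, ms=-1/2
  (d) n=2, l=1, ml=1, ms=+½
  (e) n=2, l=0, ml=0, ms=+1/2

(b) and (c)

(b) has |ml| = 2 > l = 1, violating −l ≤ ml ≤ l.
(c) has |ml| = 5 > l = 4, violating −l ≤ ml ≤ l.
The remaining sets (a), (d), (e) satisfy all four rules.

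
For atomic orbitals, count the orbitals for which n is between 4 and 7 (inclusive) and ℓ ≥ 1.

122

Work shell by shell — for each n, count the (ℓ, m_ℓ) pairs that satisfy ℓ ≥ 1:
n=4 → 15; n=5 → 24; n=6 → 35; n=7 → 48.
Total orbitals: 15 + 24 + 35 + 48 = 122.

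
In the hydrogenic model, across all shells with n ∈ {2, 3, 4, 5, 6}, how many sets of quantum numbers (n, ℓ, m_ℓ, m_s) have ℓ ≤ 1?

For each n in the range, tally the orbitals obeying ℓ ≤ 1:
n=2 → 4; n=3 → 4; n=4 → 4; n=5 → 4; n=6 → 4.
Orbitals: 4 + 4 + 4 + 4 + 4 = 20. Including both spin states (m_s = ±1/2) gives 2 × 20 = 40 states.

40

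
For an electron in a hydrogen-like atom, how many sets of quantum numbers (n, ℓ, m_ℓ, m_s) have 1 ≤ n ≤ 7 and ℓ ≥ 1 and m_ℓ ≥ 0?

For each n in the range, tally the orbitals obeying ℓ ≥ 1 and m_ℓ ≥ 0:
n=2 → 2; n=3 → 5; n=4 → 9; n=5 → 14; n=6 → 20; n=7 → 27.
Orbitals: 2 + 5 + 9 + 14 + 20 + 27 = 77. Including both spin states (m_s = ±1/2) gives 2 × 77 = 154 states.

154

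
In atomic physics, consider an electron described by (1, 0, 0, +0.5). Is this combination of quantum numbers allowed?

Yes

n = 1 is a positive integer. l = 0 satisfies 0 ≤ l ≤ n−1 = 0. m_l = 0 lies in the range −l … +l (here 0). m_s = +1/2 is one of ±1/2.
All four constraints are satisfied.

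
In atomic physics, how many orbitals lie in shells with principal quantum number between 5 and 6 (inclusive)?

Shell n has n² orbitals: 5²=25 + 6²=36 = 61 orbitals.

61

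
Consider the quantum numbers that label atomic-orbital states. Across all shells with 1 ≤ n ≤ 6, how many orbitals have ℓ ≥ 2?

Per-shell orbital counts meeting the constraint:
n=3 → 5; n=4 → 12; n=5 → 21; n=6 → 32.
Total orbitals: 5 + 12 + 21 + 32 = 70.

70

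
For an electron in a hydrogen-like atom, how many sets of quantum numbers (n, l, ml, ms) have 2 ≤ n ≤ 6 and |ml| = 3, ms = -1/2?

12

Work shell by shell — for each n, count the (l, ml) pairs that satisfy |ml| = 3:
n=4 → 2; n=5 → 4; n=6 → 6.
Orbitals: 2 + 4 + 6 = 12. With ms fixed to -1/2 there is one state per orbital, so 12 states.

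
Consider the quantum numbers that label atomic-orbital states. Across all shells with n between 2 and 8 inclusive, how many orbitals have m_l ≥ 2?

56

Go shell by shell, enumerating (l, m_l) with m_l ≥ 2:
n=3 → 1; n=4 → 3; n=5 → 6; n=6 → 10; n=7 → 15; n=8 → 21.
Total orbitals: 1 + 3 + 6 + 10 + 15 + 21 = 56.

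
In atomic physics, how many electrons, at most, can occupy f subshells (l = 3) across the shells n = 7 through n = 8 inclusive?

An f subshell (l = 3) exists for every n ≥ 4, so shells n = 7, 8 each contribute one — 2 subshells.
Since each f subshell holds 2(2·3+1) = 14 electrons, the total is 2 × 14 = 28.

28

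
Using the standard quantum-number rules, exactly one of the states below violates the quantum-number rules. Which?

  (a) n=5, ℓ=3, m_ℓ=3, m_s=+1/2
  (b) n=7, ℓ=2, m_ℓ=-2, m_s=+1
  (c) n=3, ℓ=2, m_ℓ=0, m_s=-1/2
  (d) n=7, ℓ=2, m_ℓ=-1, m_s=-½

(b) has m_s = +1, but an electron's spin must be ±1/2.
The remaining sets (a), (c), (d) satisfy all four rules.

(b)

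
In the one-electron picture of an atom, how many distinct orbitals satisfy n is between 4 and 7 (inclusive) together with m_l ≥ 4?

10

Work shell by shell — for each n, count the (l, m_l) pairs that satisfy m_l ≥ 4:
n=5 → 1; n=6 → 3; n=7 → 6.
Total orbitals: 1 + 3 + 6 = 10.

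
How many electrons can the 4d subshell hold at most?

10

A subshell with ℓ = 2 has 2ℓ+1 = 5 orbitals, each holding 2 electrons (spin ±1/2), so 5 × 2 = 10.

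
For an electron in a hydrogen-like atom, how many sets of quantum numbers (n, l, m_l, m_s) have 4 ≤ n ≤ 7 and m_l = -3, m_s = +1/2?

Treat each shell separately and count matching orbitals:
n=4 → 1; n=5 → 2; n=6 → 3; n=7 → 4.
Orbitals: 1 + 2 + 3 + 4 = 10. With m_s fixed to +1/2 there is one state per orbital, so 10 states.

10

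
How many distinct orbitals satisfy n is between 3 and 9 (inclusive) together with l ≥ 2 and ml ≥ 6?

Per-shell orbital counts meeting the constraint:
n=7 → 1; n=8 → 3; n=9 → 6.
Total orbitals: 1 + 3 + 6 = 10.

10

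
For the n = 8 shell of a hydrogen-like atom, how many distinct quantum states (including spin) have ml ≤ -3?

30

The n = 8 shell has l = 0 through 7; check each.
The (l, ml) pairs meeting ml ≤ -3 give: l=3 → 1; l=4 → 2; l=5 → 3; l=6 → 4; l=7 → 5.
Orbitals: 1 + 2 + 3 + 4 + 5 = 15. Each orbital carries two spin states, so 15 × 2 = 30 states.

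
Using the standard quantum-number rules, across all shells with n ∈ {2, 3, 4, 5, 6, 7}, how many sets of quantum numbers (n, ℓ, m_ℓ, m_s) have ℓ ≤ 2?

Treat each shell separately and count matching orbitals:
n=2 → 4; n=3 → 9; n=4 → 9; n=5 → 9; n=6 → 9; n=7 → 9.
Orbitals: 4 + 9 + 9 + 9 + 9 + 9 = 49. Including both spin states (m_s = ±1/2) gives 2 × 49 = 98 states.

98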